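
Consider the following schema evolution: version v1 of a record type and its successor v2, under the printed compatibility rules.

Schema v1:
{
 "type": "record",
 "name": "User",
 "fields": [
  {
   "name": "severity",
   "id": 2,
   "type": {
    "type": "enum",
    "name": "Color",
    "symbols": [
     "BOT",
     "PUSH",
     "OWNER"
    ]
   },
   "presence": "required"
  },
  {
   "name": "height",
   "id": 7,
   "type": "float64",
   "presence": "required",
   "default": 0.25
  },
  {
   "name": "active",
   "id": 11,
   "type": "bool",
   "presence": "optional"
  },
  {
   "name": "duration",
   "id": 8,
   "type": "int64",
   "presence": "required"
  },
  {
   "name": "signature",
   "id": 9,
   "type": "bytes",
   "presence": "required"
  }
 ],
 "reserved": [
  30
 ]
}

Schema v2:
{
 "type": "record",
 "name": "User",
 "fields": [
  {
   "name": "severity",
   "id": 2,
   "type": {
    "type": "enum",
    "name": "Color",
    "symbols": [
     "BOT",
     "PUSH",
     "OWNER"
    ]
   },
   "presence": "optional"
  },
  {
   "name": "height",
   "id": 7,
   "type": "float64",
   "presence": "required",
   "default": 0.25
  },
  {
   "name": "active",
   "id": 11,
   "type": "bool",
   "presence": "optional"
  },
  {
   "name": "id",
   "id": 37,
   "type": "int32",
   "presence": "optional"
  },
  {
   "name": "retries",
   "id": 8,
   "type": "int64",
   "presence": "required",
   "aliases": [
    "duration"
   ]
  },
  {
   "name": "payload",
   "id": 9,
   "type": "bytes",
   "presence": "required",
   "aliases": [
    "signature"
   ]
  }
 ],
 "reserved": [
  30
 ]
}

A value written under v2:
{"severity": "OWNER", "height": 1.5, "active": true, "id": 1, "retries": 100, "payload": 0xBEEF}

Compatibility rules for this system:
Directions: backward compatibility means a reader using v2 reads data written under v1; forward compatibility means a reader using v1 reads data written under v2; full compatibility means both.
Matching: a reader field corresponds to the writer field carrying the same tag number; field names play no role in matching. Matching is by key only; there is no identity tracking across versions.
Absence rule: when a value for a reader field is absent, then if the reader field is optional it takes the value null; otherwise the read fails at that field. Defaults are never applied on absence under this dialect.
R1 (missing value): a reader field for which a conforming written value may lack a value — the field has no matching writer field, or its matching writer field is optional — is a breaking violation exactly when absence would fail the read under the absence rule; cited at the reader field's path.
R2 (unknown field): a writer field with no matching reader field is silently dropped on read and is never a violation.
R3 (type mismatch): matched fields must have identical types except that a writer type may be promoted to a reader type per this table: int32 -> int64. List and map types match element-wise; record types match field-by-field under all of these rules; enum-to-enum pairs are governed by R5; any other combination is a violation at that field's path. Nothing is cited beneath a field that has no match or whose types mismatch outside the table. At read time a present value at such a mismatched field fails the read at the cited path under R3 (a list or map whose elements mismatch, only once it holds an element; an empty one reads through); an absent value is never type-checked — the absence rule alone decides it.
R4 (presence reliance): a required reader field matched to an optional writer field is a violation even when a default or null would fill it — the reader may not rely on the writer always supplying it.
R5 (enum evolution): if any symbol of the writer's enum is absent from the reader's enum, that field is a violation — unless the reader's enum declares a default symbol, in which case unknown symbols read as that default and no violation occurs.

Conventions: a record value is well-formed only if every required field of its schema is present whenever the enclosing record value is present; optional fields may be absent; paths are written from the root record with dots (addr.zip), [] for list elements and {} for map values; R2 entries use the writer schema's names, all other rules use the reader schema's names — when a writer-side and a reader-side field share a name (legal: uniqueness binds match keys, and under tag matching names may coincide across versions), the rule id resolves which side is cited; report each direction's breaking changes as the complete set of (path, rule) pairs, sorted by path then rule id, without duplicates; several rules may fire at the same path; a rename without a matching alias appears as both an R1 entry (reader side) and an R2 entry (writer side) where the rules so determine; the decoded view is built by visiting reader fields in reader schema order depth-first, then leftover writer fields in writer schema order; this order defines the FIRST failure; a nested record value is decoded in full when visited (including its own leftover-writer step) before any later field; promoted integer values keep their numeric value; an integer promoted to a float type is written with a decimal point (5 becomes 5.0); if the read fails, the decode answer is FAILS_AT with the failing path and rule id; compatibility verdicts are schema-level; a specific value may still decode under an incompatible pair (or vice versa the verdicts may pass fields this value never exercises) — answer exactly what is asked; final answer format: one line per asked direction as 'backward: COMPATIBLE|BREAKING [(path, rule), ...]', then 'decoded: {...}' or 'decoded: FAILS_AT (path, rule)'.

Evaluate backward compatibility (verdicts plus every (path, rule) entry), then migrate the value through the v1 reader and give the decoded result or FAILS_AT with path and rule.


backward: COMPATIBLE []; decoded: {"severity": "OWNER", "height": 1.5, "active": true, "duration": 100, "signature": 0xBEEF}

each type pair in User: writer, then reader
backward analysis of User with v2 as reader and v1 as writer:
  severity <- severity (Color -> Color, writer required)
  height <- height (float64 -> float64, writer required)
  active <- active (bool -> bool, writer optional)
  id: no writer-side match
  retries <- duration (int64 -> int64, writer required)
  payload <- signature (bytes -> bytes, writer required)
  => backward: COMPATIBLE
decode walk for User under reader schema v1:
  severity := "OWNER"
  height := 1.5
  active := true
  duration := 100 (from writer retries)
  signature := 0xBEEF (from writer payload)
  writer id: unknown -> dropped
  => decoded: {"severity": "OWNER", "height": 1.5, "active": true, "duration": 100, "signature": 0xBEEF}
diffs on User not affecting the asked answer:
  field severity in record User: required changed to optional -> its effect on User is confined to the forward direction, not asked
  renamed field duration to retries in record User (alias duration declared on the renamed field) -> no rule fires on it in User's dialect; the asked verdict holds
  added field id to record User: optional int32, tag 37 (in v2 it sits immediately before retries) -> no rule fires on it in User's dialect; the asked verdict holds
  renamed field signature to payload in record User (alias signature declared on the renamed field) -> no rule fires on it in User's dialect; the asked verdict holds


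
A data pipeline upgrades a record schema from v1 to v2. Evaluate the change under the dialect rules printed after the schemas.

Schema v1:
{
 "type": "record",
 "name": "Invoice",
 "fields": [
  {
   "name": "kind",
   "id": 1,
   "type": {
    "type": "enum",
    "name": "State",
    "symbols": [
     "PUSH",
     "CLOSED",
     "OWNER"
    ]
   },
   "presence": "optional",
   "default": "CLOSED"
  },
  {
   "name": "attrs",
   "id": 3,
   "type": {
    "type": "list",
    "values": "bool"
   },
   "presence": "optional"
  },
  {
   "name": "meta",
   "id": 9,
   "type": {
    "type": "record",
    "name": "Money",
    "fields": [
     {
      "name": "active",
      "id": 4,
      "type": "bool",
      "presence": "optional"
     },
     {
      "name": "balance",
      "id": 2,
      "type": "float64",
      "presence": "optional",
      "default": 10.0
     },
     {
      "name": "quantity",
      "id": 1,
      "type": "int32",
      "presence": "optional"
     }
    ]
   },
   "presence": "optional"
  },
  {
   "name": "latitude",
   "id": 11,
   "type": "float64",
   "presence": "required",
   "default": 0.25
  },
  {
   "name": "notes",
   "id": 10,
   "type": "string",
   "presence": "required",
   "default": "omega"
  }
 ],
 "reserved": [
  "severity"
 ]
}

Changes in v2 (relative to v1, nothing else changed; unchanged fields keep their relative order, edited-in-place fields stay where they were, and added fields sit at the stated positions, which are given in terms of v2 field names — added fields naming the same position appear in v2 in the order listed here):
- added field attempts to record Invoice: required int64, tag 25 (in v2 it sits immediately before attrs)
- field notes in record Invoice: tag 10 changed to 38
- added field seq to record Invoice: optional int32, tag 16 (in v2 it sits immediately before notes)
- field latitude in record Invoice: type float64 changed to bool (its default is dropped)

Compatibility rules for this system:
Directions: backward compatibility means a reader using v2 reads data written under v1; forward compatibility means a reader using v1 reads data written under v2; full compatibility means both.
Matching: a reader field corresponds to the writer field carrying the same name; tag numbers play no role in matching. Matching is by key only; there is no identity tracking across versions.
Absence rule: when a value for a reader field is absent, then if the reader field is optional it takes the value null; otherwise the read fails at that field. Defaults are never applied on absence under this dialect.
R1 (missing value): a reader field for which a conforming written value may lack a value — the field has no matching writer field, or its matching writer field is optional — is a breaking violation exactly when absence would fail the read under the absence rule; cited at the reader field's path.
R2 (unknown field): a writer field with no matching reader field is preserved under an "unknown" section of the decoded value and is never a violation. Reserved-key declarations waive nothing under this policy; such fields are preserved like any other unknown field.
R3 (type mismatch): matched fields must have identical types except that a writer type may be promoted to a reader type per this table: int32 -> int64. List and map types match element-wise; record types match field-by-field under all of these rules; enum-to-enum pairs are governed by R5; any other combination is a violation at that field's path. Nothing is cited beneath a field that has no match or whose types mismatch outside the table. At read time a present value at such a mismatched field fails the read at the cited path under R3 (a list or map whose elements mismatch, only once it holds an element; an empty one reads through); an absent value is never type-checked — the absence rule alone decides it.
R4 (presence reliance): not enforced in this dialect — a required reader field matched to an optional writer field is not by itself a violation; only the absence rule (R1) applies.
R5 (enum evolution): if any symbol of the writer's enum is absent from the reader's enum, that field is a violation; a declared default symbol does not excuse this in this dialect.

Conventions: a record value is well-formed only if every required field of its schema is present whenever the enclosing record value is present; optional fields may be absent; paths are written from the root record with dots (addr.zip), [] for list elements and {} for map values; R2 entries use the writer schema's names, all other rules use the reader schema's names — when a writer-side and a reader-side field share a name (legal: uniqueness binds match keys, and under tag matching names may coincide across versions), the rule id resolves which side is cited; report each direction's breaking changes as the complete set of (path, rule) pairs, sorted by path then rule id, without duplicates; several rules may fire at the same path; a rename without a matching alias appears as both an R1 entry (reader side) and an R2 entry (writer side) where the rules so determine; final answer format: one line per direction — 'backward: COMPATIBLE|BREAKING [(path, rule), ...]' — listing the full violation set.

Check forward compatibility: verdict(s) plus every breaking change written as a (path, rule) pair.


arrows below run writer -> reader for Invoice
forward pass over Invoice, reader schema v1, writer schema v2:
  writer optional, State -> State: reader kind maps from writer kind
  writer optional, list<bool> -> list<bool>: reader attrs maps from writer attrs
  writer optional, Money -> Money: reader meta maps from writer meta
  writer required, bool -> float64: reader latitude maps from writer latitude
  writer required, string -> string: reader notes maps from writer notes
  writer field attempts has no reader counterpart
  writer field seq has no reader counterpart
  writer optional, bool -> bool: reader meta.active maps from writer meta.active
  writer optional, float64 -> float64: reader meta.balance maps from writer meta.balance
  writer optional, int32 -> int32: reader meta.quantity maps from writer meta.quantity
  breaking: (latitude, R3)
  => forward: BREAKING (1)
diffs on Invoice not affecting the asked answer:
  added field seq to record Invoice: optional int32, tag 16 (in v2 it sits immediately before notes) -> triggers nothing under Invoice's printed rules — same verdict
  field notes in record Invoice: tag 10 changed to 38 -> triggers nothing under Invoice's printed rules — same verdict
  added field attempts to record Invoice: required int64, tag 25 (in v2 it sits immediately before attrs) -> its effect on Invoice is confined to the backward direction, not asked

forward: BREAKING [(latitude, R3)]


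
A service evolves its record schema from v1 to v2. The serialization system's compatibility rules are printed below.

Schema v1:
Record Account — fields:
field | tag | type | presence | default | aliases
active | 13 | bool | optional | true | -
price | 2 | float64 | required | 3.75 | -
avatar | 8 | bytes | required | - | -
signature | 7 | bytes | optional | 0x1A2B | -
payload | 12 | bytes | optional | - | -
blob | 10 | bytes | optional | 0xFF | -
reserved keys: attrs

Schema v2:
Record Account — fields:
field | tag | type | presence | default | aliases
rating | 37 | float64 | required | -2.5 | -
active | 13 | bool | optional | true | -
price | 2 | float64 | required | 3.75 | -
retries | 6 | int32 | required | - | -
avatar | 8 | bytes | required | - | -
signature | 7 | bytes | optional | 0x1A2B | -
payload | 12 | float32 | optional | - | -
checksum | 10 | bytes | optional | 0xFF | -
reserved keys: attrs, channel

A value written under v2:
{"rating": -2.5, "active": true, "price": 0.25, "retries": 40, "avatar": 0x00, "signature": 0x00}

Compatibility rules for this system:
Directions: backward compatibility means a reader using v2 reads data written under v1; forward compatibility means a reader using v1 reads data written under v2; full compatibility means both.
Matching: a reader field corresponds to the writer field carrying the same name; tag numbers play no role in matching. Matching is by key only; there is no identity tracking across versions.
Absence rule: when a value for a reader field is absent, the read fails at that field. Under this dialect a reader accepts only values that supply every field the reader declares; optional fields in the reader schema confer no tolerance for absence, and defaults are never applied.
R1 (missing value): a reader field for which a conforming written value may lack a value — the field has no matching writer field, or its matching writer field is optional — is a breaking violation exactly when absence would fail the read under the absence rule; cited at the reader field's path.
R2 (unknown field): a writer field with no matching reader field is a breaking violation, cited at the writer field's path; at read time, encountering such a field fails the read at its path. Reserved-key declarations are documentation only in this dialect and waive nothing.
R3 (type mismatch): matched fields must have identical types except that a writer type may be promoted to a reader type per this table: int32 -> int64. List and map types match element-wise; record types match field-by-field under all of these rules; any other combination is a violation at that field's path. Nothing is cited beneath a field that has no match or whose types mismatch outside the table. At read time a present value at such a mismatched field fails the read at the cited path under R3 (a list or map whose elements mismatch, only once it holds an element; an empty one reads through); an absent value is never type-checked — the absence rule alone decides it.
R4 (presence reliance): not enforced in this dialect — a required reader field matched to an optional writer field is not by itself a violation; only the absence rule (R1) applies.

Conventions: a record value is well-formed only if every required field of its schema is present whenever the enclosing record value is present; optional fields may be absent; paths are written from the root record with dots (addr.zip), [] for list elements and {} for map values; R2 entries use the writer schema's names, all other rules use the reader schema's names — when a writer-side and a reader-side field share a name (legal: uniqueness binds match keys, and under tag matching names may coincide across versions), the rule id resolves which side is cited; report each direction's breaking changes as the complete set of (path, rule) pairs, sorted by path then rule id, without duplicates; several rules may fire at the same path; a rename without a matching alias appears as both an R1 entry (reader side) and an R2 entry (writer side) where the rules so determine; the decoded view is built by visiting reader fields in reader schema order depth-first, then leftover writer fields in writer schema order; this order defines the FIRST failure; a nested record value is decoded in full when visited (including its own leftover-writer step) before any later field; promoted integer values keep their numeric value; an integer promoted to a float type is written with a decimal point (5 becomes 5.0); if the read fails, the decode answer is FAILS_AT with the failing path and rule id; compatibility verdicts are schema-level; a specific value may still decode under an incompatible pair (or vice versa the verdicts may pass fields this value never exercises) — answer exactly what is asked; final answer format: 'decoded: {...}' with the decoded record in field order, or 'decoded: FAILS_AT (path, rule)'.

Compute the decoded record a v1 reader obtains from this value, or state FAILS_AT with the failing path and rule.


the writer's type comes first in each Account pair
migrating the Account value to v1:
  active := true
  price := 0.25
  avatar := 0x00
  signature := 0x00
  read fails at payload under R1 (no fill)
  => FAILS_AT (payload, R1)
checking off the Account differences that do not matter here:
  added field rating to record Account: required float64, tag 37, default -2.5 (in v2 it sits immediately before active) -> schema-level compatibility only; this Account value's decode is unchanged
  added field retries to record Account: required int32, tag 6 (in v2 it sits immediately before avatar) -> schema-level compatibility only; this Account value's decode is unchanged
  renamed field blob to checksum in record Account -> schema-level compatibility only; this Account value's decode is unchanged

decoded: FAILS_AT (payload, R1)


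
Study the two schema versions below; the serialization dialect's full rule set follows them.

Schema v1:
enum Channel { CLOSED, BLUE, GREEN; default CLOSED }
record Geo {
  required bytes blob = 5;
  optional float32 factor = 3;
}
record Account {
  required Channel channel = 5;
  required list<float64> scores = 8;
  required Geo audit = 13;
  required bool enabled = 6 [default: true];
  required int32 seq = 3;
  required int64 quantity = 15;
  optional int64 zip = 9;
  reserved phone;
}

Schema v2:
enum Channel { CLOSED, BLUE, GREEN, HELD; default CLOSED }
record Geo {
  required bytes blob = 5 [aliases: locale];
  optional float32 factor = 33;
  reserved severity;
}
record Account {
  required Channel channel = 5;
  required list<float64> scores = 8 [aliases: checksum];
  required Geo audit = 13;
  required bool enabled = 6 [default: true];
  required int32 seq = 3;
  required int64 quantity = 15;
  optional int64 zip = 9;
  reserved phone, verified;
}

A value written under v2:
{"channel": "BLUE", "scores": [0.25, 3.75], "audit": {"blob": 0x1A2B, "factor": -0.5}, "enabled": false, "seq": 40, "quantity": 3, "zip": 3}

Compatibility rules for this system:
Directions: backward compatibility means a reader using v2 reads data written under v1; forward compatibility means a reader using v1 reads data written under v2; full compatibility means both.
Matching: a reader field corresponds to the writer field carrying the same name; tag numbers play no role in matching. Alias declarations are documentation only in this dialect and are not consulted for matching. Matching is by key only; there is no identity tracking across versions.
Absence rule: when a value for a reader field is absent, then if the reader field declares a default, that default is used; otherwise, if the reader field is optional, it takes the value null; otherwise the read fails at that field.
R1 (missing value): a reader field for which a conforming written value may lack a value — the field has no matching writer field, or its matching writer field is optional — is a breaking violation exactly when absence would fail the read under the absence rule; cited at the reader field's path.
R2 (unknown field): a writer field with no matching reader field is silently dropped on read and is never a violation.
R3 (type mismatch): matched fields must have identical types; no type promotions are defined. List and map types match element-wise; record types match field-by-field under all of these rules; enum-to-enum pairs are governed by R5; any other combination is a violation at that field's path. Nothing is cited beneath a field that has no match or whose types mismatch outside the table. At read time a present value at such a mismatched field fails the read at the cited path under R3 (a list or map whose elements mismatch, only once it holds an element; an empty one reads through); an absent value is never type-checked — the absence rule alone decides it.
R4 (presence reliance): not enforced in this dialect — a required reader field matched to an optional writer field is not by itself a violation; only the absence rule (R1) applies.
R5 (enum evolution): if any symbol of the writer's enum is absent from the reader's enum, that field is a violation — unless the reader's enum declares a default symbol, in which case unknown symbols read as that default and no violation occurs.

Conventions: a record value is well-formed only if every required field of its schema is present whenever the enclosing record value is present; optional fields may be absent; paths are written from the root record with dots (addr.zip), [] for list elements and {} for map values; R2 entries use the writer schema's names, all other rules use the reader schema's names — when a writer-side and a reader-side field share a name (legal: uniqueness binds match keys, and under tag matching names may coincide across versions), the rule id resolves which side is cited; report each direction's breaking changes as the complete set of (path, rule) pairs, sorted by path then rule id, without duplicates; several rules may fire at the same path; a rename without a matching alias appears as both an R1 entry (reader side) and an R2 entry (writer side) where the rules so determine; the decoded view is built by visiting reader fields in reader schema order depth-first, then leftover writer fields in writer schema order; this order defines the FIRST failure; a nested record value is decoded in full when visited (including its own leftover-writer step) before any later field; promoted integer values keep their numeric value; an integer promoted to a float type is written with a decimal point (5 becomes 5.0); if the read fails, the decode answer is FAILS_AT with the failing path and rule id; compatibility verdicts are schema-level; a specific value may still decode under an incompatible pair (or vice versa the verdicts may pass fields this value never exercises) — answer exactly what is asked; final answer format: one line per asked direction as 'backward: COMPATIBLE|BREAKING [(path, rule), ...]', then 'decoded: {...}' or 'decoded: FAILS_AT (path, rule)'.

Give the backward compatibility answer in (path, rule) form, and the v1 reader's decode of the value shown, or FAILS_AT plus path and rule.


backward: COMPATIBLE []; decoded: {"channel": "BLUE", "scores": [0.25, 3.75], "audit": {"blob": 0x1A2B, "factor": -0.5}, "enabled": false, "seq": 40, "quantity": 3, "zip": 3}

arrows below run writer -> reader for Account
checking backward for Account: reader v2 against writer v1:
  channel <- channel (Channel -> Channel, writer required)
  scores <- scores (list<float64> -> list<float64>, writer required)
  audit <- audit (Geo -> Geo, writer required)
  enabled <- enabled (bool -> bool, writer required)
  seq <- seq (int32 -> int32, writer required)
  quantity <- quantity (int64 -> int64, writer required)
  zip <- zip (int64 -> int64, writer optional)
  audit.blob <- audit.blob (bytes -> bytes, writer required)
  audit.factor <- audit.factor (float32 -> float32, writer optional)
  => backward: COMPATIBLE
migrating the Account value to v1:
  channel := "BLUE"
  scores := [0.25, 3.75]
  audit.blob := 0x1A2B
  audit.factor := -0.5
  enabled := false
  seq := 40
  quantity := 3
  zip := 3
  => decoded: {"channel": "BLUE", "scores": [0.25, 3.75], "audit": {"blob": 0x1A2B, "factor": -0.5}, "enabled": false, "seq": 40, "quantity": 3, "zip": 3}
the other Account changes do not affect what is asked:
  field factor in record Geo: tag 3 changed to 33 -> triggers nothing under Account's printed rules — same verdict
  enum Channel (field channel in record Account): symbol HELD added -> triggers nothing under Account's printed rules — same verdict


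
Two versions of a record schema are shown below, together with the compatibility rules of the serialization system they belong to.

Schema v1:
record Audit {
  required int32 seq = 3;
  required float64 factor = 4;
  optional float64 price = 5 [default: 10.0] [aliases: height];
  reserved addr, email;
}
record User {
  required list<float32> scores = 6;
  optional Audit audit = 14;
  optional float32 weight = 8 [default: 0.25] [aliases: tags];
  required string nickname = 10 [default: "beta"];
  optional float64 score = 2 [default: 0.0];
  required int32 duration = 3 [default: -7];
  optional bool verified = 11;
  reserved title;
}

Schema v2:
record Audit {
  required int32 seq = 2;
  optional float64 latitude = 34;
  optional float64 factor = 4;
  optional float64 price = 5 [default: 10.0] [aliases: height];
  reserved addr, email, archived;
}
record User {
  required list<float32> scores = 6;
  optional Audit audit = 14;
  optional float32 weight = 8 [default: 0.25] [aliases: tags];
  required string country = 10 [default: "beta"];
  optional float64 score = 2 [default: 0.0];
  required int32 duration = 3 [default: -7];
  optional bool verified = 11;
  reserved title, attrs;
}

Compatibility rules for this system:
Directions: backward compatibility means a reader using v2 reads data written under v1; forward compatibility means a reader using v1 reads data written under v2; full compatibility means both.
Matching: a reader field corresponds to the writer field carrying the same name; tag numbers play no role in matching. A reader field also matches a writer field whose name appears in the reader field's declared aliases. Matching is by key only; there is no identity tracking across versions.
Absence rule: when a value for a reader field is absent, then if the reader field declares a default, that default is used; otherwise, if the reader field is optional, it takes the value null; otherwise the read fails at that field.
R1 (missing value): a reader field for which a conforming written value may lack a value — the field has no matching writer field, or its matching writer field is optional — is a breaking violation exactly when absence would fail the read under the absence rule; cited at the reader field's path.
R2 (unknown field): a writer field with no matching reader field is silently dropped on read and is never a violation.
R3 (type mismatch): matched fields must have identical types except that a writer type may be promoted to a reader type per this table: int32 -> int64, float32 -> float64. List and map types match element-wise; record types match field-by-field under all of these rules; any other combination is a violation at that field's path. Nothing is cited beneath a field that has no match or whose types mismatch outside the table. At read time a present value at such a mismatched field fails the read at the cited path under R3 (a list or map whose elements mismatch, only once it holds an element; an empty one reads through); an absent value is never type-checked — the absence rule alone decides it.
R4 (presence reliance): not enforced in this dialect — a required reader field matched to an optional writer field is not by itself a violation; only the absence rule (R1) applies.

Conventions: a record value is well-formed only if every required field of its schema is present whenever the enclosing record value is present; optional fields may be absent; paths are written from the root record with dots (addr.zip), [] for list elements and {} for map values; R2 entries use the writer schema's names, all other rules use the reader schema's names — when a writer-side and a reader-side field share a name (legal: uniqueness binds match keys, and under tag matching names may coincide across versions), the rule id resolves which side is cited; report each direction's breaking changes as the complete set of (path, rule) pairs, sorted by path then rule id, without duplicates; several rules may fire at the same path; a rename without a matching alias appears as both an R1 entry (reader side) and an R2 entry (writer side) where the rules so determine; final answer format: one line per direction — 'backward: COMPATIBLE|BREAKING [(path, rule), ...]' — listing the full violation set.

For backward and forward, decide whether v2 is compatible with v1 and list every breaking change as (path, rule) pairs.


in User below, arrows point writer -> reader
backward for User (reader v2, writer v1):
  scores: list<float32> -> list<float32>, writer required; from scores
  audit: Audit -> Audit, writer optional; from audit
  weight: float32 -> float32, writer optional; from weight
  country has no writer counterpart
  score: float64 -> float64, writer optional; from score
  duration: int32 -> int32, writer required; from duration
  verified: bool -> bool, writer optional; from verified
  writer field nickname has no reader counterpart
  audit.seq: int32 -> int32, writer required; from audit.seq
  audit.latitude has no writer counterpart
  audit.factor: float64 -> float64, writer required; from audit.factor
  audit.price: float64 -> float64, writer optional; from audit.price
  => backward verdict for User: COMPATIBLE, no violations
forward for User (reader v1, writer v2):
  scores: list<float32> -> list<float32>, writer required; from scores
  audit: Audit -> Audit, writer optional; from audit
  weight: float32 -> float32, writer optional; from weight
  nickname has no writer counterpart
  score: float64 -> float64, writer optional; from score
  duration: int32 -> int32, writer required; from duration
  verified: bool -> bool, writer optional; from verified
  writer field country has no reader counterpart
  audit.seq: int32 -> int32, writer required; from audit.seq
  audit.factor: float64 -> float64, writer optional; from audit.factor
  audit.price: float64 -> float64, writer optional; from audit.price
  writer field audit.latitude has no reader counterpart
  R1 fires at audit.factor
  => forward verdict for User: BREAKING, 1 violation(s)

backward: COMPATIBLE []; forward: BREAKING [(audit.factor, R1)]


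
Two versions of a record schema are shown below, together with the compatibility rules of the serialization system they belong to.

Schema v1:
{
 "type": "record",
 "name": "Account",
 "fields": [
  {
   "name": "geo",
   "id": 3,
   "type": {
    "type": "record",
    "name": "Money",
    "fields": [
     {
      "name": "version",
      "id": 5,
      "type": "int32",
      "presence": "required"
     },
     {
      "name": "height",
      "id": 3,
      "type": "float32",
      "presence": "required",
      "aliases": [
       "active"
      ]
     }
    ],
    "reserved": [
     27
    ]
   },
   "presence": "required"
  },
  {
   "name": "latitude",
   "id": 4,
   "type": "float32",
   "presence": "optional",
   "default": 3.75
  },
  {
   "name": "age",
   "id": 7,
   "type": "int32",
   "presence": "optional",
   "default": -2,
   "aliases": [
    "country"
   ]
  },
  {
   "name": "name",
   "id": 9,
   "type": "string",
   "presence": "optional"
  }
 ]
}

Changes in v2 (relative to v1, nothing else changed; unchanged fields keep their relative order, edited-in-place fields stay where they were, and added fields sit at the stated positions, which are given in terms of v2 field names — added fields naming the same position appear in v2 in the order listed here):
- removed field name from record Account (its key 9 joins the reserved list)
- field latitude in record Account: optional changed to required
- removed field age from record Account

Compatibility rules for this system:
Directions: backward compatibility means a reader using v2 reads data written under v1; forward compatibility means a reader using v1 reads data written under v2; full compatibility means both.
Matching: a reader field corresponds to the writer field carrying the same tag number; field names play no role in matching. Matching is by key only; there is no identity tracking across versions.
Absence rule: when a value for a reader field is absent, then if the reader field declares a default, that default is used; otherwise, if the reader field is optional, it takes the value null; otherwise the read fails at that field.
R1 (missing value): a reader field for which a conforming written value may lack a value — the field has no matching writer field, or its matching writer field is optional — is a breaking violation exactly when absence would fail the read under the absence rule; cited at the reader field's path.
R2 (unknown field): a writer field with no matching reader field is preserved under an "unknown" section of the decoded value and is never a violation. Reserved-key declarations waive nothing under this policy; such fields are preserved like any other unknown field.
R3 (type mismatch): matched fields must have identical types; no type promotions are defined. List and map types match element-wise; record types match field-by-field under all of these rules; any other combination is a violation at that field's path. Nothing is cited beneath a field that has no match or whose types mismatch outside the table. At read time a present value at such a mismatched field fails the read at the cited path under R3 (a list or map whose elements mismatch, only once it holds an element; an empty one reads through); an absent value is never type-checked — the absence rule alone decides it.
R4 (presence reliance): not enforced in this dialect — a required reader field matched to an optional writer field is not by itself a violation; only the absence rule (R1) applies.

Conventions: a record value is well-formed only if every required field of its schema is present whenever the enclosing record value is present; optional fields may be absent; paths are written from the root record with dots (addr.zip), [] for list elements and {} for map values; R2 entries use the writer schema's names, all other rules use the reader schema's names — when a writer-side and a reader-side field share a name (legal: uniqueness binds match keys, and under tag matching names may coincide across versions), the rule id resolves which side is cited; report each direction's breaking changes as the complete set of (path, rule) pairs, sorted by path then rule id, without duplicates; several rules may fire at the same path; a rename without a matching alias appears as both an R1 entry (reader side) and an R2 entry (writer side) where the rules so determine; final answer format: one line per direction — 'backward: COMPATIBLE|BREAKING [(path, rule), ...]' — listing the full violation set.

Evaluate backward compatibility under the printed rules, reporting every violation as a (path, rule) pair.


each type pair in Account: writer, then reader
backward analysis of Account with v2 as reader and v1 as writer:
  geo: Money -> Money, writer required; from geo
  latitude: float32 -> float32, writer optional; from latitude
  age (writer side), unknown to reader
  name (writer side), unknown to reader
  geo.version: int32 -> int32, writer required; from geo.version
  geo.height: float32 -> float32, writer required; from geo.height
  => backward: COMPATIBLE
checking off the Account differences that do not matter here:
  removed field name from record Account (its key 9 joins the reserved list) -> inert for the asked Account verdict: nothing fires
  field latitude in record Account: optional changed to required -> inert for the asked Account verdict: nothing fires
  removed field age from record Account -> inert for the asked Account verdict: nothing fires

backward: COMPATIBLE []


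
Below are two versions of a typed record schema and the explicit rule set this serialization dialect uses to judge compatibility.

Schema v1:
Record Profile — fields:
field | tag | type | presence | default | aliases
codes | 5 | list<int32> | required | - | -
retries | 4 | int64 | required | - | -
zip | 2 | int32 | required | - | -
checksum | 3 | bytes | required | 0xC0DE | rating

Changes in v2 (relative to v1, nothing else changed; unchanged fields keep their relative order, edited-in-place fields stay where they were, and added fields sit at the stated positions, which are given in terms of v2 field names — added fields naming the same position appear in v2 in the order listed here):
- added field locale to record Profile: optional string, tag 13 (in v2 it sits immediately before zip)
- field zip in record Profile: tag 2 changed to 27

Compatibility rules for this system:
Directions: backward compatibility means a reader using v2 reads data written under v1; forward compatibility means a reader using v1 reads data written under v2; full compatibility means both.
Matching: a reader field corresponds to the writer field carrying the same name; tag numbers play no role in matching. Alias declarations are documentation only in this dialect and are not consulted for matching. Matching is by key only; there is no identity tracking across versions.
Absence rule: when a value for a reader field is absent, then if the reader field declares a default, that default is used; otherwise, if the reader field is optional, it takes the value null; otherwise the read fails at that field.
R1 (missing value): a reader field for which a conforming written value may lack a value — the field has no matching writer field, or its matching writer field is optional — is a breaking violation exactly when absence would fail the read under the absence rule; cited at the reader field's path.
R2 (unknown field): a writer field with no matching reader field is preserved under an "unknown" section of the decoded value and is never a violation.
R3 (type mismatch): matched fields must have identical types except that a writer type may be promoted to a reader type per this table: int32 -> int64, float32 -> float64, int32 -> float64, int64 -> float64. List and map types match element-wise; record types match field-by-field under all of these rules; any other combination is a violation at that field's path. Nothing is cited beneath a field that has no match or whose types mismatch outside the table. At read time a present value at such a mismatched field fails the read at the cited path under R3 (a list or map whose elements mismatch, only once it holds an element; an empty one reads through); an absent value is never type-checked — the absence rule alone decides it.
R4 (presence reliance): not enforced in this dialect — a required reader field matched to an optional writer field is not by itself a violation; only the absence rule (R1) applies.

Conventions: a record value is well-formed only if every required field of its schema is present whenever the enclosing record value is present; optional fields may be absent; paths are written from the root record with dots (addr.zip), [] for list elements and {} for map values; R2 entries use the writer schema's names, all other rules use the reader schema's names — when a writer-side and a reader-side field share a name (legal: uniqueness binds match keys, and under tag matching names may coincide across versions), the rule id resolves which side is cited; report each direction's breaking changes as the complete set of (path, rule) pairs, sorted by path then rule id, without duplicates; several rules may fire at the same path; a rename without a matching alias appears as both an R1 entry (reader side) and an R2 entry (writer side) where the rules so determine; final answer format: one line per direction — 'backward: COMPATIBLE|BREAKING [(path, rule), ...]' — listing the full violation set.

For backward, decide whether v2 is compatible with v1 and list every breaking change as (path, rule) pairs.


backward: COMPATIBLE []

each type pair in Profile: writer, then reader
backward for Profile (reader v2, writer v1):
  codes <- codes (list<int32> -> list<int32>, writer required)
  retries <- retries (int64 -> int64, writer required)
  locale: no writer-side match
  zip <- zip (int32 -> int32, writer required)
  checksum <- checksum (bytes -> bytes, writer required)
  => backward verdict for Profile: COMPATIBLE, no violations
ruling out the remaining Profile differences:
  added field locale to record Profile: optional string, tag 13 (in v2 it sits immediately before zip) -> fires no rule on Profile, leaving the asked answer as it is
  field zip in record Profile: tag 2 changed to 27 -> fires no rule on Profile, leaving the asked answer as it is
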